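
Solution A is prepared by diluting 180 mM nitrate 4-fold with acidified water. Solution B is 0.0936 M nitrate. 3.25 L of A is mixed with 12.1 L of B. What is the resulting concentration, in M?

0.0833 M

C_A = 180 mM / 4 = 45.0 mM.
C_B = 0.0936 M = 93.6 mM.
C_mix = (C_A·V_A + C_B·V_B)/(V_A + V_B) = (45.0×3.25 + 93.6×12.1) / 15.35 = 83.3 mM = 0.0833 M.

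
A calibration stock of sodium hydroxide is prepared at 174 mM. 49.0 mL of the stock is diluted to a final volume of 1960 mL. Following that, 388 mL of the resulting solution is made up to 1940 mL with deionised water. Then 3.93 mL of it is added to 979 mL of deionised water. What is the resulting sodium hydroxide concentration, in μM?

3.48 μM

Overall dilution factor = 40 × 5 × 250.1 = 5.00 × 10⁴.
174 mM / 5.00 × 10⁴ = 3.48 × 10⁻³ mM = 3.48 μM.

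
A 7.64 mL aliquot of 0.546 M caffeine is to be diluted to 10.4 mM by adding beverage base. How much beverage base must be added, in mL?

10.4 mM = 0.0104 M.
V₂ = C₁V₁/C₂ = 0.546 × 7.64 / 0.0104 = 401 mL.
Diluent to add = V₂ − V₁ = 401 − 7.64 = 393 mL.

393 mL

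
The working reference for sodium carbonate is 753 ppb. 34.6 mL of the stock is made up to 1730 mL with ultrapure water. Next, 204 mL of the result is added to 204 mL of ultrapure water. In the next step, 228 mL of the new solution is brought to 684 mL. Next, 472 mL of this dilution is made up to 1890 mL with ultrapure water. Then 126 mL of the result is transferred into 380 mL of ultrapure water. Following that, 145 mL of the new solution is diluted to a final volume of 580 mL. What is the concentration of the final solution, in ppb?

Overall dilution factor = 50 × 2 × 3 × 4.004 × 4.016 × 4 = 1.93 × 10⁴.
753 ppb / 1.93 × 10⁴ = 0.0390 ppb.

0.0390 ppb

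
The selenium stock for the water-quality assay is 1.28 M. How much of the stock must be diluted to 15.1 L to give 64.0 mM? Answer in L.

64.0 mM = 0.0640 M.
V₁ = C₂V₂/C₁ = 0.0640 × 15.1 / 1.28 = 0.755 L.

0.755 L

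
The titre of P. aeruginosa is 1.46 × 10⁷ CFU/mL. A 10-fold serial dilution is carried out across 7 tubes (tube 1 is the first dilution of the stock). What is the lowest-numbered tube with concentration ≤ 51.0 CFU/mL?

tube 6

Tube n has concentration 1.46 × 10⁷ CFU/mL / 10ⁿ.
Need 10ⁿ ≥ 1.46 × 10⁷ CFU/mL / 51.0 CFU/mL = 2.86 × 10⁵, so n ≥ 5.46.
First such tube: n = 6.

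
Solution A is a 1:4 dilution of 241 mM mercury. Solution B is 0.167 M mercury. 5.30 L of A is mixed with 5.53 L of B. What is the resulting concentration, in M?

0.115 M

C_A = 241 mM / 4 = 60.2 mM.
C_B = 0.167 M = 167 mM.
C_mix = (C_A·V_A + C_B·V_B)/(V_A + V_B) = (60.2×5.30 + 167×5.53) / 10.83 = 115 mM = 0.115 M.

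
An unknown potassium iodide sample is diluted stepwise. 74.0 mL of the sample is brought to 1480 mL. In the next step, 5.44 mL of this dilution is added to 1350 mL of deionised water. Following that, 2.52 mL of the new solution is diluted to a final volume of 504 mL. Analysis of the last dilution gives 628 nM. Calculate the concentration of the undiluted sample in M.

Overall dilution factor = 20 × 249.2 × 200 = 9.97 × 10⁵.
Original = 628 nM × 9.97 × 10⁵ = 6.26 × 10⁸ nM = 0.626 M.

0.626 M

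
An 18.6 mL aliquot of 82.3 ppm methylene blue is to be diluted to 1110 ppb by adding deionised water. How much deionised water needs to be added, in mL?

1360 mL

1110 ppb = 1.11 ppm.
V₂ = C₁V₁/C₂ = 82.3 × 18.6 / 1.11 = 1379 mL.
Diluent to add = V₂ − V₁ = 1379 − 18.6 = 1360 mL.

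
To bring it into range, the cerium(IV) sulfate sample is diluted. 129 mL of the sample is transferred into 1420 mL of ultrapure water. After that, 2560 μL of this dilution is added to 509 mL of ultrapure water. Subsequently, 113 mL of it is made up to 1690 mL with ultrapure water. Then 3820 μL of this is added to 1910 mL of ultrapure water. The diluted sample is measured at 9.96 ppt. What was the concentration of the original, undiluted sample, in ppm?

179 ppm

Overall dilution factor = 12.01 × 199.8 × 14.96 × 501 = 1.80 × 10⁷.
Original = 9.96 ppt × 1.80 × 10⁷ = 1.79 × 10⁸ ppt = 179 ppm.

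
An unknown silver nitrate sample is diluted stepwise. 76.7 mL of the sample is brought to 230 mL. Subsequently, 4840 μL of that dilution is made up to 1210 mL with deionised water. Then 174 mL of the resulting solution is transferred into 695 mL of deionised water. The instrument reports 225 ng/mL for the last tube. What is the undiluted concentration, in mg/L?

Overall dilution factor = 2.999 × 250 × 4.994 = 3744.
Original = 225 ng/mL × 3744 = 8.42 × 10⁵ ng/mL = 842 mg/L.

842 mg/L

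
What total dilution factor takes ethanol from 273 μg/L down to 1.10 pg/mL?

2.48 × 10⁵

Factor = C₀/C_target = 273 μg/L / 1.10 pg/mL = 2.48 × 10⁵.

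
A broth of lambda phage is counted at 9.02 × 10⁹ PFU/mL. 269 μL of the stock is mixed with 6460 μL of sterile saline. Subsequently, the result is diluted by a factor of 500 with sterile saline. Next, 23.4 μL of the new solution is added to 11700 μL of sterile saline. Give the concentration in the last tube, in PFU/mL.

Overall dilution factor = 25.01 × 500 × 501 = 6.27 × 10⁶.
9.02 × 10⁹ PFU/mL / 6.27 × 10⁶ = 1440 PFU/mL.

1440 PFU/mL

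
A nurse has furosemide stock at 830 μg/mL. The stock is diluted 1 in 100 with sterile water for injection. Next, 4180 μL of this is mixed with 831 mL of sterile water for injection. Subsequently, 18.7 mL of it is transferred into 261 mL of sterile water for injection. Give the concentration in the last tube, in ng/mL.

2.78 ng/mL

Overall dilution factor = 100 × 199.8 × 14.96 = 2.99 × 10⁵.
830 μg/mL / 2.99 × 10⁵ = 2.78 × 10⁻³ μg/mL = 2.78 ng/mL.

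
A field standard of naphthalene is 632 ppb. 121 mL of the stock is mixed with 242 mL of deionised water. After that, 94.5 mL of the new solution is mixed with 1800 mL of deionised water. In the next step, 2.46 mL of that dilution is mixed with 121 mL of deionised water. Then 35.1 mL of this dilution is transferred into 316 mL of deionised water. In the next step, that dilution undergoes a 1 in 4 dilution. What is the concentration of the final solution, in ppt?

Overall dilution factor = 3 × 20.05 × 50.19 × 10.00 × 4 = 1.21 × 10⁵.
632 ppb / 1.21 × 10⁵ = 5.23 × 10⁻³ ppb = 5.23 ppt.

5.23 ppt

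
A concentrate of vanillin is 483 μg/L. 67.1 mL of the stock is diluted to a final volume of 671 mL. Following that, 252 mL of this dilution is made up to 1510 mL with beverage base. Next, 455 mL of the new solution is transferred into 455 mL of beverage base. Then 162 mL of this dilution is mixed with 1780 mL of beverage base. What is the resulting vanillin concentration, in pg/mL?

336 pg/mL

Overall dilution factor = 10 × 5.992 × 2 × 11.99 = 1437.
483 μg/L / 1437 = 0.336 μg/L = 336 pg/mL.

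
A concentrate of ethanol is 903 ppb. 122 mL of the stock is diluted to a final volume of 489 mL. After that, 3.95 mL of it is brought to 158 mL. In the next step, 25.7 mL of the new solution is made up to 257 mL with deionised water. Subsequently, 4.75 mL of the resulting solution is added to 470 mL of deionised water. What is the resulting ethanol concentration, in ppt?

Overall dilution factor = 4.008 × 40 × 10 × 99.95 = 1.60 × 10⁵.
903 ppb / 1.60 × 10⁵ = 5.64 × 10⁻³ ppb = 5.64 ppt.

5.64 ppt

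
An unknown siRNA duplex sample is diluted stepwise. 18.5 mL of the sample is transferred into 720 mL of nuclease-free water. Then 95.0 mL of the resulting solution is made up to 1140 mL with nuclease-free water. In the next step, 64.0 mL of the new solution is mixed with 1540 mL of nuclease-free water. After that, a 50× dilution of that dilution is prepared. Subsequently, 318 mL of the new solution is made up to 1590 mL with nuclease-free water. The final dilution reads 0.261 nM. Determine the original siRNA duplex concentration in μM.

Overall dilution factor = 39.92 × 12 × 25.06 × 50 × 5 = 3.00 × 10⁶.
Original = 0.261 nM × 3.00 × 10⁶ = 7.83 × 10⁵ nM = 783 μM.

783 μM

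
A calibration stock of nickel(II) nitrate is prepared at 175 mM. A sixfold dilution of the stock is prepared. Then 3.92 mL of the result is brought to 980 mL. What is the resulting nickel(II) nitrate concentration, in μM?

Overall dilution factor = 6 × 250 = 1500.
175 mM / 1500 = 0.117 mM = 117 μM.

117 μM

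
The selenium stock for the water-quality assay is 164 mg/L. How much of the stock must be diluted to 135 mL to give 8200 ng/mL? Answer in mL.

8200 ng/mL = 8.20 mg/L.
V₁ = C₂V₂/C₁ = 8.20 × 135 / 164 = 6.75 mL.

6.75 mL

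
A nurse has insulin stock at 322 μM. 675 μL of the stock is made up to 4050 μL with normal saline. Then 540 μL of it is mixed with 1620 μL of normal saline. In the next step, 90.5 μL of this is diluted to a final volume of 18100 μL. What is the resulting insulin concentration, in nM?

67.1 nM

Overall dilution factor = 6 × 4 × 200 = 4800.
322 μM / 4800 = 0.0671 μM = 67.1 nM.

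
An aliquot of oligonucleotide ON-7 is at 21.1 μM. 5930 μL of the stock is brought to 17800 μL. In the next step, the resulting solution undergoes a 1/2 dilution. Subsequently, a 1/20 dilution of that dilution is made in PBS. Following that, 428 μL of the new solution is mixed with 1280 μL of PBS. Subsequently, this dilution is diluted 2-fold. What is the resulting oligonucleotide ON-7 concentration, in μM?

0.0220 μM

Overall dilution factor = 3.002 × 2 × 20 × 3.991 × 2 = 958.
21.1 μM / 958 = 0.0220 μM.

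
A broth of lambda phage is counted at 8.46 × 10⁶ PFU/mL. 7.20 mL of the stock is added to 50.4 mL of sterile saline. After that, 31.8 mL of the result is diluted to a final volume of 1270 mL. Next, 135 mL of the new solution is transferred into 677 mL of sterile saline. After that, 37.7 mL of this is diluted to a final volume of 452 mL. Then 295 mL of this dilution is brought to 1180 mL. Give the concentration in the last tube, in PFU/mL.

91.8 PFU/mL

Overall dilution factor = 8 × 39.94 × 6.015 × 11.99 × 4 = 9.22 × 10⁴.
8.46 × 10⁶ PFU/mL / 9.22 × 10⁴ = 91.8 PFU/mL.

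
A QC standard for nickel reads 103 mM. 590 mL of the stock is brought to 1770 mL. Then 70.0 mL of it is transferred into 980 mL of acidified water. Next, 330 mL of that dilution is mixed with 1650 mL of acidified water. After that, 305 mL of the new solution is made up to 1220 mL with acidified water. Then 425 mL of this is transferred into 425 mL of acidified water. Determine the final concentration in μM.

Overall dilution factor = 3 × 15 × 6 × 4 × 2 = 2160.
103 mM / 2160 = 0.0477 mM = 47.7 μM.

47.7 μM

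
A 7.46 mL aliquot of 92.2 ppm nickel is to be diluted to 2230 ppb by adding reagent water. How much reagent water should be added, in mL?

2230 ppb = 2.23 ppm.
V₂ = C₁V₁/C₂ = 92.2 × 7.46 / 2.23 = 308 mL.
Diluent to add = V₂ − V₁ = 308 − 7.46 = 301 mL.

301 mL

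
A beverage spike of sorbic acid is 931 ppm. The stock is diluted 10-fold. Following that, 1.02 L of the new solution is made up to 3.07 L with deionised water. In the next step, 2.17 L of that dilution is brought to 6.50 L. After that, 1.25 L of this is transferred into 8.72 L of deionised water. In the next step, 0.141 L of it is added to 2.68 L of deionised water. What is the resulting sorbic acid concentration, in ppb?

Overall dilution factor = 10 × 3.010 × 2.995 × 7.976 × 20.01 = 1.44 × 10⁴.
931 ppm / 1.44 × 10⁴ = 0.0647 ppm = 64.7 ppb.

64.7 ppb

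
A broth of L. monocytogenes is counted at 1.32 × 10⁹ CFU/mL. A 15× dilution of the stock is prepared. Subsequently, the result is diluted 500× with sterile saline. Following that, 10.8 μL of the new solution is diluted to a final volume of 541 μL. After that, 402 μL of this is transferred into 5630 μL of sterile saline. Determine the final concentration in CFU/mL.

Overall dilution factor = 15 × 500 × 50.09 × 15.00 = 5.64 × 10⁶.
1.32 × 10⁹ CFU/mL / 5.64 × 10⁶ = 234 CFU/mL.

234 CFU/mL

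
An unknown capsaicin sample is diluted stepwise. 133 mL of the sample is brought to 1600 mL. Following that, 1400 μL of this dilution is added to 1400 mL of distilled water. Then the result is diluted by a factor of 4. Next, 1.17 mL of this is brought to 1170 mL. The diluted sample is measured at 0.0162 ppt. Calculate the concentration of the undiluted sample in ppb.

780 ppb

Overall dilution factor = 12.03 × 1001 × 4 × 1000 = 4.82 × 10⁷.
Original = 0.0162 ppt × 4.82 × 10⁷ = 7.80 × 10⁵ ppt = 780 ppb.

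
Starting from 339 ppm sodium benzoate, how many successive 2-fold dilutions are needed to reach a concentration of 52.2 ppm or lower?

Need 2ⁿ ≥ 6.49, so n ≥ log(6.49)/log(2) = 2.70.
Minimum whole steps: n = 3.

3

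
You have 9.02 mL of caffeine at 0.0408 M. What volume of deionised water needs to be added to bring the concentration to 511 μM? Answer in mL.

711 mL

511 μM = 5.11 × 10⁻⁴ M.
V₂ = C₁V₁/C₂ = 0.0408 × 9.02 / 5.11 × 10⁻⁴ = 720 mL.
Diluent to add = V₂ − V₁ = 720 − 9.02 = 711 mL.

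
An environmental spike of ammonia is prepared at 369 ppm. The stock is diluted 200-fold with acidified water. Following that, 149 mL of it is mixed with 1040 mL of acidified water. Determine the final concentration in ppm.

0.231 ppm

Overall dilution factor = 200 × 7.980 = 1596.
369 ppm / 1596 = 0.231 ppm.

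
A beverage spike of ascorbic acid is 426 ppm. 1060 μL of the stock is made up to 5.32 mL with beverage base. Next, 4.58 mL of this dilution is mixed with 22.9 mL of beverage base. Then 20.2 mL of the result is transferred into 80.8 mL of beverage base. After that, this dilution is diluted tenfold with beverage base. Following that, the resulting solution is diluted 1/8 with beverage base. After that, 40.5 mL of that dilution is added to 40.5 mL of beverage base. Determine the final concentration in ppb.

Overall dilution factor = 5.019 × 6 × 5 × 10 × 8 × 2 = 2.41 × 10⁴.
426 ppm / 2.41 × 10⁴ = 0.0177 ppm = 17.7 ppb.

17.7 ppb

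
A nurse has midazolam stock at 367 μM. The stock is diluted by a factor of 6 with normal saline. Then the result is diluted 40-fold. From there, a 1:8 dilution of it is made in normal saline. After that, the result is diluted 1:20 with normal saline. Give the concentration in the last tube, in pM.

9560 pM

Overall dilution factor = 6 × 40 × 8 × 20 = 3.84 × 10⁴.
367 μM / 3.84 × 10⁴ = 9.56 × 10⁻³ μM = 9560 pM.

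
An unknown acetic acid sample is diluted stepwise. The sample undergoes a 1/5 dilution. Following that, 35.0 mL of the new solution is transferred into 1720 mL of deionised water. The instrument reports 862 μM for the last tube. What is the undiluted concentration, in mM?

Overall dilution factor = 5 × 50.14 = 251.
Original = 862 μM × 251 = 2.16 × 10⁵ μM = 216 mM.

216 mM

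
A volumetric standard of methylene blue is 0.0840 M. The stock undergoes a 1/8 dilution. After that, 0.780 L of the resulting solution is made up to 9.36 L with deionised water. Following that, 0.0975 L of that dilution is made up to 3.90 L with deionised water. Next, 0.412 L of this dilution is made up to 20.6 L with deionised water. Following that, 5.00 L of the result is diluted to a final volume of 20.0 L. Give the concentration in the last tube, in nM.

Overall dilution factor = 8 × 12 × 40 × 50 × 4 = 7.68 × 10⁵.
0.0840 M / 7.68 × 10⁵ = 1.09 × 10⁻⁷ M = 109 nM.

109 nM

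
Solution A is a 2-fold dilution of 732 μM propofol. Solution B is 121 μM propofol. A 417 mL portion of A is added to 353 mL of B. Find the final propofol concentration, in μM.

C_A = 732 μM / 2 = 366 μM.
C_mix = (C_A·V_A + C_B·V_B)/(V_A + V_B) = (366×417 + 121×353) / 770.0 = 254 μM.

254 μM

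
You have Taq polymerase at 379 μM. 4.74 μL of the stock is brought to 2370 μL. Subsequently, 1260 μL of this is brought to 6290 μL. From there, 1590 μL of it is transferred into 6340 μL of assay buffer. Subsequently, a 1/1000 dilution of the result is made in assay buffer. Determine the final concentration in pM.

30.4 pM

Overall dilution factor = 500 × 4.992 × 4.987 × 1000 = 1.24 × 10⁷.
379 μM / 1.24 × 10⁷ = 3.04 × 10⁻⁵ μM = 30.4 pM.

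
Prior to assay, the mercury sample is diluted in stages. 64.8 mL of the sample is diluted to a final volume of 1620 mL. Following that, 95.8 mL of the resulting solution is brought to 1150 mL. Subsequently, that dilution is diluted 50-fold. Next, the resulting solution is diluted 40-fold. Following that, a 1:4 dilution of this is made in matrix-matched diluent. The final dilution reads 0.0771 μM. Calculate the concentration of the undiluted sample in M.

Overall dilution factor = 25 × 12.00 × 50 × 40 × 4 = 2.40 × 10⁶.
Original = 0.0771 μM × 2.40 × 10⁶ = 1.85 × 10⁵ μM = 0.185 M.

0.185 M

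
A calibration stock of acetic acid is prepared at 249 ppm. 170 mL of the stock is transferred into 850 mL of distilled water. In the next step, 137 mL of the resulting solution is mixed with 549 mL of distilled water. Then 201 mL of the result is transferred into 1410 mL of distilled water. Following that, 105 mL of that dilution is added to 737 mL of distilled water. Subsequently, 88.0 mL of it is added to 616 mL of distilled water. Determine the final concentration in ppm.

Overall dilution factor = 6 × 5.007 × 8.015 × 8.019 × 8 = 1.54 × 10⁴.
249 ppm / 1.54 × 10⁴ = 0.0161 ppm.

0.0161 ppm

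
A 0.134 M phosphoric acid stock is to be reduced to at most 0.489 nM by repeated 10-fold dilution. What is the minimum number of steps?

Need 10ⁿ ≥ 2.74 × 10⁸, so n ≥ log(2.74 × 10⁸)/log(10) = 8.44.
Minimum whole steps: n = 9.

9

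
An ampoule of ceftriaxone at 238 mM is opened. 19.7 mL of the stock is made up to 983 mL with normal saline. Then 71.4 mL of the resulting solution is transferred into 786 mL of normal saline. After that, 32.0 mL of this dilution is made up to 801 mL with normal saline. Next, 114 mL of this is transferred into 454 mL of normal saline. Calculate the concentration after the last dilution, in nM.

3180 nM

Overall dilution factor = 49.90 × 12.01 × 25.03 × 4.982 = 7.47 × 10⁴.
238 mM / 7.47 × 10⁴ = 3.18 × 10⁻³ mM = 3180 nM.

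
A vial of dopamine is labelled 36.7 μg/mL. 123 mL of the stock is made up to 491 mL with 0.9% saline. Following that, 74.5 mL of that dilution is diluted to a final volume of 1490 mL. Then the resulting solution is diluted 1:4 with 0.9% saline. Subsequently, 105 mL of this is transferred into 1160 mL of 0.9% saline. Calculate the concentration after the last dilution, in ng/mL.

Overall dilution factor = 3.992 × 20 × 4 × 12.05 = 3847.
36.7 μg/mL / 3847 = 9.54 × 10⁻³ μg/mL = 9.54 ng/mL.

9.54 ng/mL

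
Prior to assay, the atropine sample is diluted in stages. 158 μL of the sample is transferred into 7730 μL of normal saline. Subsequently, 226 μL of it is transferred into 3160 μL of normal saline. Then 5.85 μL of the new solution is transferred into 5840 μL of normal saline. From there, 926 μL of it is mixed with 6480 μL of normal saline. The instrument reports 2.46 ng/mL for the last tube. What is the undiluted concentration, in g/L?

Overall dilution factor = 49.92 × 14.98 × 999.3 × 7.998 = 5.98 × 10⁶.
Original = 2.46 ng/mL × 5.98 × 10⁶ = 1.47 × 10⁷ ng/mL = 14.7 g/L.

14.7 g/L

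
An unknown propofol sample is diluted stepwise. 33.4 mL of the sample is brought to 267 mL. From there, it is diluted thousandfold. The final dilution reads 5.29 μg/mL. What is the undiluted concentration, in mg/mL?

42.3 mg/mL

Overall dilution factor = 7.994 × 1000 = 7994.
Original = 5.29 μg/mL × 7994 = 4.23 × 10⁴ μg/mL = 42.3 mg/mL.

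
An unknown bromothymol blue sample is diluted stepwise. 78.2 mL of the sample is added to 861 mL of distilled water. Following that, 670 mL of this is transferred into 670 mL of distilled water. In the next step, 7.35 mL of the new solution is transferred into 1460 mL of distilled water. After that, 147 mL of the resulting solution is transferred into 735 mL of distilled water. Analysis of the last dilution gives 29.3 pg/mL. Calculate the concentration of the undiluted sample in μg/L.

843 μg/L

Overall dilution factor = 12.01 × 2 × 199.6 × 6 = 2.88 × 10⁴.
Original = 29.3 pg/mL × 2.88 × 10⁴ = 8.43 × 10⁵ pg/mL = 843 μg/L.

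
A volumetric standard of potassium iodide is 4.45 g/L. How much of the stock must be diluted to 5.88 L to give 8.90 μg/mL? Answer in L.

8.90 μg/mL = 8.90 × 10⁻³ g/L.
V₁ = C₂V₂/C₁ = 8.90 × 10⁻³ × 5.88 / 4.45 = 0.0118 L.

0.0118 L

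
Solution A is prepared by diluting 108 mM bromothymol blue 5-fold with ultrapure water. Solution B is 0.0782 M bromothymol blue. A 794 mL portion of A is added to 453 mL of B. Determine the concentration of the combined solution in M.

0.0422 M

C_A = 108 mM / 5 = 21.6 mM.
C_B = 0.0782 M = 78.2 mM.
C_mix = (C_A·V_A + C_B·V_B)/(V_A + V_B) = (21.6×794 + 78.2×453) / 1247 = 42.2 mM = 0.0422 M.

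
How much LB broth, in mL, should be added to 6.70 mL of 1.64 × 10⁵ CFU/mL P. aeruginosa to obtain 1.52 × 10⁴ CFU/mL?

V₂ = C₁V₁/C₂ = 1.64 × 10⁵ × 6.70 / 1.52 × 10⁴ = 72.3 mL.
Diluent to add = V₂ − V₁ = 72.3 − 6.70 = 65.6 mL.

65.6 mL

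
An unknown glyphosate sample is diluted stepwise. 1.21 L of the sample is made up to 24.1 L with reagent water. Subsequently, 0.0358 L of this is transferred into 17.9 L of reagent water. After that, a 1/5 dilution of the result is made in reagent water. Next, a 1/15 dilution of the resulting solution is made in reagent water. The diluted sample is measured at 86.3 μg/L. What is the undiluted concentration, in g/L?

Overall dilution factor = 19.92 × 501 × 5 × 15 = 7.48 × 10⁵.
Original = 86.3 μg/L × 7.48 × 10⁵ = 6.46 × 10⁷ μg/L = 64.6 g/L.

64.6 g/L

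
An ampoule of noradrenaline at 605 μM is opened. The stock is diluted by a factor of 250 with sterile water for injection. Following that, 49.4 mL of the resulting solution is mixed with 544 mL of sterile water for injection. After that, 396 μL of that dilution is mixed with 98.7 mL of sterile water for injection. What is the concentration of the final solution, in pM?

805 pM

Overall dilution factor = 250 × 12.01 × 250.2 = 7.51 × 10⁵.
605 μM / 7.51 × 10⁵ = 8.05 × 10⁻⁴ μM = 805 pM.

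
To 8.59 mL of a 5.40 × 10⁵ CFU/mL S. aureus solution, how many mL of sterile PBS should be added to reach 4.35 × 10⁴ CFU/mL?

98.0 mL

V₂ = C₁V₁/C₂ = 5.40 × 10⁵ × 8.59 / 4.35 × 10⁴ = 107 mL.
Diluent to add = V₂ − V₁ = 107 − 8.59 = 98.0 mL.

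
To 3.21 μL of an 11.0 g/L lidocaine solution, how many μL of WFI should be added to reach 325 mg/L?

325 mg/L = 0.325 g/L.
V₂ = C₁V₁/C₂ = 11.0 × 3.21 / 0.325 = 109 μL.
Diluent to add = V₂ − V₁ = 109 − 3.21 = 105 μL.

105 μL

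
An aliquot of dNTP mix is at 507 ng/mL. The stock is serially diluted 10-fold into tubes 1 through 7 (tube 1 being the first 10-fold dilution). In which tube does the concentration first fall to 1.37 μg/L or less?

tube 3

Tube n has concentration 507 ng/mL / 10ⁿ.
Need 10ⁿ ≥ 507 ng/mL / 1.37 μg/L = 370, so n ≥ 2.57.
First such tube: n = 3.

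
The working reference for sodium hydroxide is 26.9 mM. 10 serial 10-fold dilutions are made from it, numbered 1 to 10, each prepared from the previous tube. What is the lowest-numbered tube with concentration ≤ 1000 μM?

Tube n has concentration 26.9 mM / 10ⁿ.
Need 10ⁿ ≥ 26.9 mM / 1000 μM = 26.9, so n ≥ 1.43.
First such tube: n = 2.

tube 2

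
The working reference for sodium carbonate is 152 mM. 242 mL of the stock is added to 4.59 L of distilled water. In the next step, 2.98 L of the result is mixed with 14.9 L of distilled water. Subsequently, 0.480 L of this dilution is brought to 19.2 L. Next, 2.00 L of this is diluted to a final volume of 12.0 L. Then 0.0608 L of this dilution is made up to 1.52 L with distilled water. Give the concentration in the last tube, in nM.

Overall dilution factor = 19.97 × 6 × 40 × 6 × 25 = 7.19 × 10⁵.
152 mM / 7.19 × 10⁵ = 2.11 × 10⁻⁴ mM = 211 nM.

211 nM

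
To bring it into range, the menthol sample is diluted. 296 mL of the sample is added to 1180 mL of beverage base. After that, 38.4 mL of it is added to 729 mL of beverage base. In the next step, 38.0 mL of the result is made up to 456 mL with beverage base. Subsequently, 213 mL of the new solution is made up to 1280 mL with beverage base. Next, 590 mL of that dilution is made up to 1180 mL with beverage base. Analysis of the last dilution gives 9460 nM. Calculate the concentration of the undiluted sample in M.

Overall dilution factor = 4.986 × 19.98 × 12 × 6.009 × 2 = 1.44 × 10⁴.
Original = 9460 nM × 1.44 × 10⁴ = 1.36 × 10⁸ nM = 0.136 M.

0.136 M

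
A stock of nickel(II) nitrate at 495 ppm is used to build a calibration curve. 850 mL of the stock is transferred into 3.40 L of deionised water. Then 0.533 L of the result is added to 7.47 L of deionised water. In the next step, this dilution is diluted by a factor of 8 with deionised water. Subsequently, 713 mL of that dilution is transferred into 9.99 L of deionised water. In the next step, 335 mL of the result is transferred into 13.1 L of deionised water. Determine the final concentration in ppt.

1370 ppt

Overall dilution factor = 5 × 15.02 × 8 × 15.01 × 40.10 = 3.62 × 10⁵.
495 ppm / 3.62 × 10⁵ = 1.37 × 10⁻³ ppm = 1370 ppt.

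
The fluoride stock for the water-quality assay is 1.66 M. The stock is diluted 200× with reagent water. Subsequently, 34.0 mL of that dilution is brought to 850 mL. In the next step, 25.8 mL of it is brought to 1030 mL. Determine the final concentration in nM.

Overall dilution factor = 200 × 25 × 39.92 = 2.00 × 10⁵.
1.66 M / 2.00 × 10⁵ = 8.32 × 10⁻⁶ M = 8320 nM.

8320 nM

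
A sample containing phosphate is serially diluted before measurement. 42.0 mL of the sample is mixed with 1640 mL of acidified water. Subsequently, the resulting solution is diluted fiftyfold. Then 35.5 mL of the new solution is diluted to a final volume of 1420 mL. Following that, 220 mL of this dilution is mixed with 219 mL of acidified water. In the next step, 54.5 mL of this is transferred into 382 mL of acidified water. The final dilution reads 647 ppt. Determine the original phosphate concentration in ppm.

Overall dilution factor = 40.05 × 50 × 40 × 1.995 × 8.009 = 1.28 × 10⁶.
Original = 647 ppt × 1.28 × 10⁶ = 8.28 × 10⁸ ppt = 828 ppm.

828 ppm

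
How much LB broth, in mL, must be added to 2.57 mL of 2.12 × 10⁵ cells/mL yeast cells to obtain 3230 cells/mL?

166 mL

V₂ = C₁V₁/C₂ = 2.12 × 10⁵ × 2.57 / 3230 = 169 mL.
Diluent to add = V₂ − V₁ = 169 − 2.57 = 166 mL.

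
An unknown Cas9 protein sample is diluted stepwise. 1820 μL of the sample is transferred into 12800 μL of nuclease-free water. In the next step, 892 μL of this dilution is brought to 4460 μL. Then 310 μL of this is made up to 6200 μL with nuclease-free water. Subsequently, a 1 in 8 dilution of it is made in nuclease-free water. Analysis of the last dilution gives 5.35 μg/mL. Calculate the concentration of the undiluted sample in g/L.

34.4 g/L

Overall dilution factor = 8.033 × 5 × 20 × 8 = 6426.
Original = 5.35 μg/mL × 6426 = 3.44 × 10⁴ μg/mL = 34.4 g/L.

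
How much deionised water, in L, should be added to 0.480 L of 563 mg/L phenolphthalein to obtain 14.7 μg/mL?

17.9 L

14.7 μg/mL = 14.7 mg/L.
V₂ = C₁V₁/C₂ = 563 × 0.480 / 14.7 = 18.4 L.
Diluent to add = V₂ − V₁ = 18.4 − 0.480 = 17.9 L.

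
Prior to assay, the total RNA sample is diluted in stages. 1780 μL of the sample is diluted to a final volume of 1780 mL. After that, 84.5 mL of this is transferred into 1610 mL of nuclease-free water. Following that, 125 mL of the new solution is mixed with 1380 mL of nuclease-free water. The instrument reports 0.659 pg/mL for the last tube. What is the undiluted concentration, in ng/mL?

159 ng/mL

Overall dilution factor = 1000 × 20.05 × 12.04 = 2.41 × 10⁵.
Original = 0.659 pg/mL × 2.41 × 10⁵ = 1.59 × 10⁵ pg/mL = 159 ng/mL.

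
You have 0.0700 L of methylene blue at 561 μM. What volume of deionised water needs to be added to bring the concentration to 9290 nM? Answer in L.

4.16 L

9290 nM = 9.29 μM.
V₂ = C₁V₁/C₂ = 561 × 0.0700 / 9.29 = 4.23 L.
Diluent to add = V₂ − V₁ = 4.23 − 0.0700 = 4.16 L.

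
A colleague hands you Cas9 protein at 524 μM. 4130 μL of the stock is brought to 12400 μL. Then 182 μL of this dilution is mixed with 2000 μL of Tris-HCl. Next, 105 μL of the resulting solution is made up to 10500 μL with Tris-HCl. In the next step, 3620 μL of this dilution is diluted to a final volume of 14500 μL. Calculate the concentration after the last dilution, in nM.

36.3 nM

Overall dilution factor = 3.002 × 11.99 × 100 × 4.006 = 1.44 × 10⁴.
524 μM / 1.44 × 10⁴ = 0.0363 μM = 36.3 nM.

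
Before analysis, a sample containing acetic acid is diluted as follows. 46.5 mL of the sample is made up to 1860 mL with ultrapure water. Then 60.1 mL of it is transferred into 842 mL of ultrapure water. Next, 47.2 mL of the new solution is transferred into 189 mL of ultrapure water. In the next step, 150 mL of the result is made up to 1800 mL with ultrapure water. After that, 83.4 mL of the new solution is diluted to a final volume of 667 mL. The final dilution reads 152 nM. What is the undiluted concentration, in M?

0.0438 M

Overall dilution factor = 40 × 15.01 × 5.004 × 12 × 7.998 = 2.88 × 10⁵.
Original = 152 nM × 2.88 × 10⁵ = 4.38 × 10⁷ nM = 0.0438 M.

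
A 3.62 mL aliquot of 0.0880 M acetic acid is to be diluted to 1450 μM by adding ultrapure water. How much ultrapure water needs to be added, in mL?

216 mL

1450 μM = 1.45 × 10⁻³ M.
V₂ = C₁V₁/C₂ = 0.0880 × 3.62 / 1.45 × 10⁻³ = 220 mL.
Diluent to add = V₂ − V₁ = 220 − 3.62 = 216 mL.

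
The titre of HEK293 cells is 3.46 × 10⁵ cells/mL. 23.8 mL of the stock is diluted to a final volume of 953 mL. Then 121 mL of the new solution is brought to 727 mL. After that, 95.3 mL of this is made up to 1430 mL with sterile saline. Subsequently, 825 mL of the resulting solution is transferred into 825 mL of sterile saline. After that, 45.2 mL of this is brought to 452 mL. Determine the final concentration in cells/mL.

Overall dilution factor = 40.04 × 6.008 × 15.01 × 2 × 10 = 7.22 × 10⁴.
3.46 × 10⁵ cells/mL / 7.22 × 10⁴ = 4.79 cells/mL.

4.79 cells/mL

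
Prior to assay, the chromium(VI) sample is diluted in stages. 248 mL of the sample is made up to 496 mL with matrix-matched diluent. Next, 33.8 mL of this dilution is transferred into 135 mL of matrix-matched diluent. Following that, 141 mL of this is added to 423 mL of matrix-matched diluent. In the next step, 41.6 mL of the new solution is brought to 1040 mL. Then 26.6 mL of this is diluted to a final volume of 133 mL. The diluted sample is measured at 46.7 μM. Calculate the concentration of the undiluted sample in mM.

233 mM

Overall dilution factor = 2 × 4.994 × 4 × 25 × 5 = 4994.
Original = 46.7 μM × 4994 = 2.33 × 10⁵ μM = 233 mM.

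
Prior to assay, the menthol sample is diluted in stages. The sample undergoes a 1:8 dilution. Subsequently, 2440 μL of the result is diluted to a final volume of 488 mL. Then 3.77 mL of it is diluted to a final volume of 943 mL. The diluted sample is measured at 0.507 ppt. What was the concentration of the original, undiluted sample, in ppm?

0.203 ppm

Overall dilution factor = 8 × 200 × 250.1 = 4.00 × 10⁵.
Original = 0.507 ppt × 4.00 × 10⁵ = 2.03 × 10⁵ ppt = 0.203 ppm.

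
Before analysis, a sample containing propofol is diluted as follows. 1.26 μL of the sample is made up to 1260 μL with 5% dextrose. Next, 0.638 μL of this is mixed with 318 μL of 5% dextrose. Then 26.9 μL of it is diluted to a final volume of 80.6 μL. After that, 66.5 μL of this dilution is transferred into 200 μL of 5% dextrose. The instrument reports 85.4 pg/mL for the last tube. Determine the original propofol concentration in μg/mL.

512 μg/mL

Overall dilution factor = 1000 × 499.4 × 2.996 × 4.008 = 6.00 × 10⁶.
Original = 85.4 pg/mL × 6.00 × 10⁶ = 5.12 × 10⁸ pg/mL = 512 μg/mL.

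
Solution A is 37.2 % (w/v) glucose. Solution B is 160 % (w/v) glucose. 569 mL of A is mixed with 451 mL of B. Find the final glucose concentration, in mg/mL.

C_mix = (C_A·V_A + C_B·V_B)/(V_A + V_B) = (37.2×569 + 160×451) / 1020 = 91.5 % (w/v) = 915 mg/mL.

915 mg/mL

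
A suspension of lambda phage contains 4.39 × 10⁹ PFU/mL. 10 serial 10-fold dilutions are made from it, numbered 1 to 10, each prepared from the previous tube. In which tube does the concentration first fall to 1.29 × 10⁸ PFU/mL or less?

tube 2

Tube n has concentration 4.39 × 10⁹ PFU/mL / 10ⁿ.
Need 10ⁿ ≥ 4.39 × 10⁹ PFU/mL / 1.29 × 10⁸ PFU/mL = 34.0, so n ≥ 1.53.
First such tube: n = 2.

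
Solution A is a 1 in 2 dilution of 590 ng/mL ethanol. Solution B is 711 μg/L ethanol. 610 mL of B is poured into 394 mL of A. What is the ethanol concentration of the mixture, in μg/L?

C_A = 590 ng/mL / 2 = 295 ng/mL.
C_B = 711 μg/L = 711 ng/mL.
C_mix = (C_A·V_A + C_B·V_B)/(V_A + V_B) = (295×394 + 711×610) / 1004 = 548 ng/mL = 548 μg/L.

548 μg/L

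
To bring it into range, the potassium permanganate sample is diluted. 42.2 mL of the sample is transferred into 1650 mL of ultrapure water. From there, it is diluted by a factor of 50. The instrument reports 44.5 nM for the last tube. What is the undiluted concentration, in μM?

89.2 μM

Overall dilution factor = 40.10 × 50 = 2005.
Original = 44.5 nM × 2005 = 8.92 × 10⁴ nM = 89.2 μM.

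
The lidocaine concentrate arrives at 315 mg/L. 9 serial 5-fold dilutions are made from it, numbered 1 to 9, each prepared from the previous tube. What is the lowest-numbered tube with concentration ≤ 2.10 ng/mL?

tube 8

Tube n has concentration 315 mg/L / 5ⁿ.
Need 5ⁿ ≥ 315 mg/L / 2.10 ng/mL = 1.50 × 10⁵, so n ≥ 7.41.
First such tube: n = 8.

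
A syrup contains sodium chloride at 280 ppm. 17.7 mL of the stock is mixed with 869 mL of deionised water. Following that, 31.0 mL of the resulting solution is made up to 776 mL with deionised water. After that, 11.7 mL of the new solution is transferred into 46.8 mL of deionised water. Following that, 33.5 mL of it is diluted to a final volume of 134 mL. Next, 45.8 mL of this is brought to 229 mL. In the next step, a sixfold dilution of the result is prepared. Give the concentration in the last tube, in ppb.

Overall dilution factor = 50.10 × 25.03 × 5 × 4 × 5 × 6 = 7.52 × 10⁵.
280 ppm / 7.52 × 10⁵ = 3.72 × 10⁻⁴ ppm = 0.372 ppb.

0.372 ppb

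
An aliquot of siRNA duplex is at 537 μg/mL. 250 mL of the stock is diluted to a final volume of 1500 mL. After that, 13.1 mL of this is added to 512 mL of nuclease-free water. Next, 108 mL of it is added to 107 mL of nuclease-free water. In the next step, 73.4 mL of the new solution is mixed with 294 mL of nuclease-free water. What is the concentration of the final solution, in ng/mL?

Overall dilution factor = 6 × 40.08 × 1.991 × 5.005 = 2397.
537 μg/mL / 2397 = 0.224 μg/mL = 224 ng/mL.

224 ng/mL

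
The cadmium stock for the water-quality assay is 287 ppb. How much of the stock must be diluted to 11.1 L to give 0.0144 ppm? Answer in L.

0.0144 ppm = 14.4 ppb.
V₁ = C₂V₂/C₁ = 14.4 × 11.1 / 287 = 0.557 L.

0.557 L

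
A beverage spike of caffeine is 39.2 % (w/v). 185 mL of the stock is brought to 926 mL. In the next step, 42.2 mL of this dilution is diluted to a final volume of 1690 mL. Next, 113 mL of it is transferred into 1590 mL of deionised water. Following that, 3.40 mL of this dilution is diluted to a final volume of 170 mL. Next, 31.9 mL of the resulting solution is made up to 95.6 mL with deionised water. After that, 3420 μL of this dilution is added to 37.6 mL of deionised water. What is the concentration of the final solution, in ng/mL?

Overall dilution factor = 5.005 × 40.05 × 15.07 × 50 × 2.997 × 11.99 = 5.43 × 10⁶.
39.2 % (w/v) / 5.43 × 10⁶ = 7.22 × 10⁻⁶ % (w/v) = 72.2 ng/mL.

72.2 ng/mL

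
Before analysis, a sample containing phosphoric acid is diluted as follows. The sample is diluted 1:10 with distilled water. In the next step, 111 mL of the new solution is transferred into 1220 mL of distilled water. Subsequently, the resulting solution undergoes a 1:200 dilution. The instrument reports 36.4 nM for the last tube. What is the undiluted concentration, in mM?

Overall dilution factor = 10 × 11.99 × 200 = 2.40 × 10⁴.
Original = 36.4 nM × 2.40 × 10⁴ = 8.73 × 10⁵ nM = 0.873 mM.

0.873 mM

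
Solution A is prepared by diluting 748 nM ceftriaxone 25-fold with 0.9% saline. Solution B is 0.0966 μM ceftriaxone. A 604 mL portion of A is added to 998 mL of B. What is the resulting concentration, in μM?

C_A = 748 nM / 25 = 29.9 nM.
C_B = 0.0966 μM = 96.6 nM.
C_mix = (C_A·V_A + C_B·V_B)/(V_A + V_B) = (29.9×604 + 96.6×998) / 1602 = 71.5 nM = 0.0715 μM.

0.0715 μM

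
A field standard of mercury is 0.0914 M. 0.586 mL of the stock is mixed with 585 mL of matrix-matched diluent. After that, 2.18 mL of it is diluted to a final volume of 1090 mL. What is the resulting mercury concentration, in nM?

183 nM

Overall dilution factor = 999.3 × 500 = 5.00 × 10⁵.
0.0914 M / 5.00 × 10⁵ = 1.83 × 10⁻⁷ M = 183 nM.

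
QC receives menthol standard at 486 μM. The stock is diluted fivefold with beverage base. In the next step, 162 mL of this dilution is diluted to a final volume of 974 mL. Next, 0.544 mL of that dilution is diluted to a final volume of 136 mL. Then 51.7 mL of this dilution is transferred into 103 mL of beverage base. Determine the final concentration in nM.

Overall dilution factor = 5 × 6.012 × 250 × 2.992 = 2.25 × 10⁴.
486 μM / 2.25 × 10⁴ = 0.0216 μM = 21.6 nM.

21.6 nM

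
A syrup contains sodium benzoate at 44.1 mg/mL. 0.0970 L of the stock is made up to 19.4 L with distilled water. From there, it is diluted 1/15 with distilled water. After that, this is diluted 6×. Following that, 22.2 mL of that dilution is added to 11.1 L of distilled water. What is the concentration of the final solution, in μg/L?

Overall dilution factor = 200 × 15 × 6 × 501 = 9.02 × 10⁶.
44.1 mg/mL / 9.02 × 10⁶ = 4.89 × 10⁻⁶ mg/mL = 4.89 μg/L.

4.89 μg/L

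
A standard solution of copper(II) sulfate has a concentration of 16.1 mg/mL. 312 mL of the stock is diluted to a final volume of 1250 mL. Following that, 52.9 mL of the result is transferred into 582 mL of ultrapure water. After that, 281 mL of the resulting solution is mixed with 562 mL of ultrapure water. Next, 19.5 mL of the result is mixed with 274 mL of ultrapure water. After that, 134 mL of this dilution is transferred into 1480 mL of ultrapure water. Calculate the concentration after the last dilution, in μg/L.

Overall dilution factor = 4.006 × 12.00 × 3 × 15.05 × 12.04 = 2.62 × 10⁴.
16.1 mg/mL / 2.62 × 10⁴ = 6.16 × 10⁻⁴ mg/mL = 616 μg/L.

616 μg/L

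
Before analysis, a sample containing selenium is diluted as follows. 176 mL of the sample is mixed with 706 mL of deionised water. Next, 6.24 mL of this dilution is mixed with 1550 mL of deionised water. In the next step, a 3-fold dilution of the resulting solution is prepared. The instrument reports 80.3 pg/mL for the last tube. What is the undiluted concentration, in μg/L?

301 μg/L

Overall dilution factor = 5.011 × 249.4 × 3 = 3749.
Original = 80.3 pg/mL × 3749 = 3.01 × 10⁵ pg/mL = 301 μg/L.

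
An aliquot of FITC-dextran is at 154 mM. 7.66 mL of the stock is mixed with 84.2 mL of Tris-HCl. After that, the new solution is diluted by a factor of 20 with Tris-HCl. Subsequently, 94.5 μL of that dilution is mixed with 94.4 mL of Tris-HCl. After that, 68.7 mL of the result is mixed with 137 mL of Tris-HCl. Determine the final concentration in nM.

214 nM

Overall dilution factor = 11.99 × 20 × 999.9 × 2.994 = 7.18 × 10⁵.
154 mM / 7.18 × 10⁵ = 2.14 × 10⁻⁴ mM = 214 nM.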